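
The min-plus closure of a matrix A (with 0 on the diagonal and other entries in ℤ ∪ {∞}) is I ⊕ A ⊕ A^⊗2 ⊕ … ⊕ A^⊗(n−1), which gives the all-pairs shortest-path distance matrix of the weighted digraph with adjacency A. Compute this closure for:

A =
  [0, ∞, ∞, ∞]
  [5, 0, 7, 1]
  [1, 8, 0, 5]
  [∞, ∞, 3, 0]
Closure =
  [0, ∞, ∞, ∞]
  [5, 0, 4, 1]
  [1, 8, 0, 5]
  [4, 11, 3, 0]

This is the Floyd-Warshall all-pairs shortest-path computation. For each intermediate vertex k = 0, 1, …, 3, update dist[i][j] ← min(dist[i][j], dist[i][k] + dist[k][j]). The final matrix gives, for each (i, j), the minimum total weight of any directed path from i to j (possibly empty when i = j).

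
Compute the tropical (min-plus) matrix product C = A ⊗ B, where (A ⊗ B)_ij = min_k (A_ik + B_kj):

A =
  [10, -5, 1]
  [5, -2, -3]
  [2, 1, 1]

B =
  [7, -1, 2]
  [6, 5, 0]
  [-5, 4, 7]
A ⊗ B =
  [-4, 0, -5]
  [-8, 1, -2]
  [-4, 1, 1]

Apply the min-plus product entry-by-entry:
  C[0][0] = min over k of (A[0][0] + B[0][0] = 10 + 7 = 17, A[0][1] + B[1][0] = -5 + 6 = 1, A[0][2] + B[2][0] = 1 + -5 = -4) = -4 (attained at k = 2)
  C[0][1] = min over k of (A[0][0] + B[0][1] = 10 + -1 = 9, A[0][1] + B[1][1] = -5 + 5 = 0, A[0][2] + B[2][1] = 1 + 4 = 5) = 0 (attained at k = 1)
  C[0][2] = min over k of (A[0][0] + B[0][2] = 10 + 2 = 12, A[0][1] + B[1][2] = -5 + 0 = -5, A[0][2] + B[2][2] = 1 + 7 = 8) = -5 (attained at k = 1)
  C[1][0] = min over k of (A[1][0] + B[0][0] = 5 + 7 = 12, A[1][1] + B[1][0] = -2 + 6 = 4, A[1][2] + B[2][0] = -3 + -5 = -8) = -8 (attained at k = 2)
  C[1][1] = min over k of (A[1][0] + B[0][1] = 5 + -1 = 4, A[1][1] + B[1][1] = -2 + 5 = 3, A[1][2] + B[2][1] = -3 + 4 = 1) = 1 (attained at k = 2)
  C[1][2] = min over k of (A[1][0] + B[0][2] = 5 + 2 = 7, A[1][1] + B[1][2] = -2 + 0 = -2, A[1][2] + B[2][2] = -3 + 7 = 4) = -2 (attained at k = 1)
  C[2][0] = min over k of (A[2][0] + B[0][0] = 2 + 7 = 9, A[2][1] + B[1][0] = 1 + 6 = 7, A[2][2] + B[2][0] = 1 + -5 = -4) = -4 (attained at k = 2)
  C[2][1] = min over k of (A[2][0] + B[0][1] = 2 + -1 = 1, A[2][1] + B[1][1] = 1 + 5 = 6, A[2][2] + B[2][1] = 1 + 4 = 5) = 1 (attained at k = 0)
  C[2][2] = min over k of (A[2][0] + B[0][2] = 2 + 2 = 4, A[2][1] + B[1][2] = 1 + 0 = 1, A[2][2] + B[2][2] = 1 + 7 = 8) = 1 (attained at k = 1)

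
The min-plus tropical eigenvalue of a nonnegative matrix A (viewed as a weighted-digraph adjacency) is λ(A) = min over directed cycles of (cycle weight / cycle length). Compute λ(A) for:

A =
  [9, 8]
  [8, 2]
λ(A) = 2

Enumerate directed cycles and compute their means (weight / length). Sample:
  cycle 0 → 0: weight = 9, length = 1, mean = 9/1 ≈ 9.000
  cycle 1 → 1: weight = 2, length = 1, mean = 2/1 ≈ 2.000
  cycle 0 → 1 → 0: weight = 16, length = 2, mean = 16/2 ≈ 8.000
  cycle 1 → 0 → 1: weight = 16, length = 2, mean = 16/2 ≈ 8.000
Minimum mean = 2.000, attained e.g. along the cycle 1 → 1 with weight 2 and length 1. So λ(A) = 2/1 = 2.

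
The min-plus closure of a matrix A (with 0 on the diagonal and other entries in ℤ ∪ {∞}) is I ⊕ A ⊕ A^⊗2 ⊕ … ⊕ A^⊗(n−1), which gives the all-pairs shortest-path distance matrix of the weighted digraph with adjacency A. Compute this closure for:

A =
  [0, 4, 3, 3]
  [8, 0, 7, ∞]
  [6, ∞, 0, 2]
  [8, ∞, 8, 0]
Closure =
  [0, 4, 3, 3]
  [8, 0, 7, 9]
  [6, 10, 0, 2]
  [8, 12, 8, 0]

This is the Floyd-Warshall all-pairs shortest-path computation. For each intermediate vertex k = 0, 1, …, 3, update dist[i][j] ← min(dist[i][j], dist[i][k] + dist[k][j]). The final matrix gives, for each (i, j), the minimum total weight of any directed path from i to j (possibly empty when i = j).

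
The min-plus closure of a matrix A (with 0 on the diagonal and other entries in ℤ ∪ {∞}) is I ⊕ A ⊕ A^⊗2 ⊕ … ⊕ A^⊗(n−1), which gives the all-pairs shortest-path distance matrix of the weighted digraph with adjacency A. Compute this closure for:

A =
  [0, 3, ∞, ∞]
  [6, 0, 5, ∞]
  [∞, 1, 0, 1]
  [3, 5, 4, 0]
Closure =
  [0, 3, 8, 9]
  [6, 0, 5, 6]
  [4, 1, 0, 1]
  [3, 5, 4, 0]

This is the Floyd-Warshall all-pairs shortest-path computation. For each intermediate vertex k = 0, 1, …, 3, update dist[i][j] ← min(dist[i][j], dist[i][k] + dist[k][j]). The final matrix gives, for each (i, j), the minimum total weight of any directed path from i to j (possibly empty when i = j).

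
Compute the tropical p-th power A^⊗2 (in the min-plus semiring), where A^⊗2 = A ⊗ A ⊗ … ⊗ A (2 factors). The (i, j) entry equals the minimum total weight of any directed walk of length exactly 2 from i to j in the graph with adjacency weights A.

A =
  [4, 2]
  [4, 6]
A^⊗2 =
  [6, 6]
  [8, 6]

Each entry (A^⊗2)_ij equals the minimum over all length-2 walks i = v_0 → v_1 → … → v_2 = j of Σ_t A[v_t][v_{t+1}]. For example, for (i, j) = (0, 1) we minimise over 2 possible intermediate vertex sequences; the minimum is 6, attained along the walk 0 → 0 → 1.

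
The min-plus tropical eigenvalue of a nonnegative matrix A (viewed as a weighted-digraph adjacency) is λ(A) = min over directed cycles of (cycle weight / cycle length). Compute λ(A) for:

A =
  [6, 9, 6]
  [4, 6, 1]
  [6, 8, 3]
λ(A) = 3

Enumerate directed cycles and compute their means (weight / length). Sample:
  cycle 0 → 0: weight = 6, length = 1, mean = 6/1 ≈ 6.000
  cycle 1 → 1: weight = 6, length = 1, mean = 6/1 ≈ 6.000
  cycle 2 → 2: weight = 3, length = 1, mean = 3/1 ≈ 3.000
  cycle 0 → 1 → 0: weight = 13, length = 2, mean = 13/2 ≈ 6.500
  cycle 0 → 2 → 0: weight = 12, length = 2, mean = 12/2 ≈ 6.000
  cycle 1 → 0 → 1: weight = 13, length = 2, mean = 13/2 ≈ 6.500
Minimum mean = 3.000, attained e.g. along the cycle 2 → 2 with weight 3 and length 1. So λ(A) = 3/1 = 3.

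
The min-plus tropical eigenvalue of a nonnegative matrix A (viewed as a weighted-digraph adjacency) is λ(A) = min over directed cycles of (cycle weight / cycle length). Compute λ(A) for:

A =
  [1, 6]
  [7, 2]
λ(A) = 1

Enumerate directed cycles and compute their means (weight / length). Sample:
  cycle 0 → 0: weight = 1, length = 1, mean = 1/1 ≈ 1.000
  cycle 1 → 1: weight = 2, length = 1, mean = 2/1 ≈ 2.000
  cycle 0 → 1 → 0: weight = 13, length = 2, mean = 13/2 ≈ 6.500
  cycle 1 → 0 → 1: weight = 13, length = 2, mean = 13/2 ≈ 6.500
Minimum mean = 1.000, attained e.g. along the cycle 0 → 0 with weight 1 and length 1. So λ(A) = 1/1 = 1.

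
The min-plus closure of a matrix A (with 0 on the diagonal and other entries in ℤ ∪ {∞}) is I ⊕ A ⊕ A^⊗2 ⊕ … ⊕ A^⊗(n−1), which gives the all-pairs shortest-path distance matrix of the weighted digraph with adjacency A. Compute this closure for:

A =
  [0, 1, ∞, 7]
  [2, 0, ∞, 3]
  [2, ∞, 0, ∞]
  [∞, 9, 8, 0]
Closure =
  [0, 1, 12, 4]
  [2, 0, 11, 3]
  [2, 3, 0, 6]
  [10, 9, 8, 0]

This is the Floyd-Warshall all-pairs shortest-path computation. For each intermediate vertex k = 0, 1, …, 3, update dist[i][j] ← min(dist[i][j], dist[i][k] + dist[k][j]). The final matrix gives, for each (i, j), the minimum total weight of any directed path from i to j (possibly empty when i = j).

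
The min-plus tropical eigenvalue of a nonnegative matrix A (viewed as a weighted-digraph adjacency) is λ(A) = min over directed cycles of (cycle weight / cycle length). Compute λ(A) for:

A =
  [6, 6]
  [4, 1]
λ(A) = 1

Enumerate directed cycles and compute their means (weight / length). Sample:
  cycle 0 → 0: weight = 6, length = 1, mean = 6/1 ≈ 6.000
  cycle 1 → 1: weight = 1, length = 1, mean = 1/1 ≈ 1.000
  cycle 0 → 1 → 0: weight = 10, length = 2, mean = 10/2 ≈ 5.000
  cycle 1 → 0 → 1: weight = 10, length = 2, mean = 10/2 ≈ 5.000
Minimum mean = 1.000, attained e.g. along the cycle 1 → 1 with weight 1 and length 1. So λ(A) = 1/1 = 1.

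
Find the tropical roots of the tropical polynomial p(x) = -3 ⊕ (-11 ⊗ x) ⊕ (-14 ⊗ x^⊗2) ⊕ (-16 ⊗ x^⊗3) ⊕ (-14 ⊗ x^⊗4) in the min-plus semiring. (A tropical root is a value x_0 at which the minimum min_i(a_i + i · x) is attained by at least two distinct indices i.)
Roots: {-2, 2, 3, 8}

Each tropical root is a break point of the lower envelope of the lines y = a_i + i · x (there are 5 lines, with slopes 0, 1, ..., 4). Only the lines that attain the minimum somewhere contribute to roots; other lines are dominated. Here the surviving (envelope) indices are i = 4, i = 3, i = 2, i = 1, i = 0.
Intersections between consecutive envelope lines give the roots: for adjacent envelope indices i < j the intersection is x = (a_i − a_j) / (j − i). Reading off the sorted break points: {-2, 2, 3, 8}.
Verification: at each break x_0, at least two indices attain the minimum of min_i(a_i + i · x_0).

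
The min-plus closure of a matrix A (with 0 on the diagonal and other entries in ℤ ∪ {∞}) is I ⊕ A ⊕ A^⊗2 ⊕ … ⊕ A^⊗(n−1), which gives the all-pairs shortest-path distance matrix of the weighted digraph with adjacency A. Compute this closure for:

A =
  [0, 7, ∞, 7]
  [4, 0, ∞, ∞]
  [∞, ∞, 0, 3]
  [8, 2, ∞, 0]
Closure =
  [0, 7, ∞, 7]
  [4, 0, ∞, 11]
  [9, 5, 0, 3]
  [6, 2, ∞, 0]

This is the Floyd-Warshall all-pairs shortest-path computation. For each intermediate vertex k = 0, 1, …, 3, update dist[i][j] ← min(dist[i][j], dist[i][k] + dist[k][j]). The final matrix gives, for each (i, j), the minimum total weight of any directed path from i to j (possibly empty when i = j).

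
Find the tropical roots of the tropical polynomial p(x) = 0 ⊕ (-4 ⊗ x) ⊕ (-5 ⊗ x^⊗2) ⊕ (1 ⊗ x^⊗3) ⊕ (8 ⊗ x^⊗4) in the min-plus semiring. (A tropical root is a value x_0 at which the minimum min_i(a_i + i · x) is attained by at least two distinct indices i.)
Roots: {-7, -6, 1, 4}

Each tropical root is a break point of the lower envelope of the lines y = a_i + i · x (there are 5 lines, with slopes 0, 1, ..., 4). Only the lines that attain the minimum somewhere contribute to roots; other lines are dominated. Here the surviving (envelope) indices are i = 4, i = 3, i = 2, i = 1, i = 0.
Intersections between consecutive envelope lines give the roots: for adjacent envelope indices i < j the intersection is x = (a_i − a_j) / (j − i). Reading off the sorted break points: {-7, -6, 1, 4}.
Verification: at each break x_0, at least two indices attain the minimum of min_i(a_i + i · x_0).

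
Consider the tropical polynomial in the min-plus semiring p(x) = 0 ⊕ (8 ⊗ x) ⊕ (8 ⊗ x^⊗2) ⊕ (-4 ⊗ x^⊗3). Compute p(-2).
p(-2) = -10

A tropical monomial a ⊗ x^⊗i evaluates to a + i · x. Evaluating each term at x = -2:
  Term 0 contributes 0 + 0 · -2 = 0
  Term 1 contributes 8 + 1 · -2 = 6
  Term 2 contributes 8 + 2 · -2 = 4
  Term 3 contributes -4 + 3 · -2 = -10
p(-2) = ⊕ of these = min[0, 6, 4, -10] = -10.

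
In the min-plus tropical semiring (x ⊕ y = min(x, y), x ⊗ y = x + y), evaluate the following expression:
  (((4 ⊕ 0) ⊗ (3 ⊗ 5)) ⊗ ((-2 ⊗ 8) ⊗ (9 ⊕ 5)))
(((4 ⊕ 0) ⊗ (3 ⊗ 5)) ⊗ ((-2 ⊗ 8) ⊗ (9 ⊕ 5))) = 19

Expand innermost to outermost. Recall ⊕ takes the minimum of its arguments and ⊗ takes their sum. Working out the expression (((4 ⊕ 0) ⊗ (3 ⊗ 5)) ⊗ ((-2 ⊗ 8) ⊗ (9 ⊕ 5))) gives 19.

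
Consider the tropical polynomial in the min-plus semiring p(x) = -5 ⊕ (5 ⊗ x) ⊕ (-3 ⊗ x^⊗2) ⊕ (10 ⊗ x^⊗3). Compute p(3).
p(3) = -5

A tropical monomial a ⊗ x^⊗i evaluates to a + i · x. Evaluating each term at x = 3:
  Term 0 contributes -5 + 0 · 3 = -5
  Term 1 contributes 5 + 1 · 3 = 8
  Term 2 contributes -3 + 2 · 3 = 3
  Term 3 contributes 10 + 3 · 3 = 19
p(3) = ⊕ of these = min[-5, 8, 3, 19] = -5.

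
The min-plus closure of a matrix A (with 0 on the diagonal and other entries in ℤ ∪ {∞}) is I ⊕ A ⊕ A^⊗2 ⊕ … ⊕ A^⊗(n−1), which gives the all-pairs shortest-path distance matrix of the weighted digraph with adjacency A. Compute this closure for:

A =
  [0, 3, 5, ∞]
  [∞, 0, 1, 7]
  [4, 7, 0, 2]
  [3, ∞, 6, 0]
Closure =
  [0, 3, 4, 6]
  [5, 0, 1, 3]
  [4, 7, 0, 2]
  [3, 6, 6, 0]

This is the Floyd-Warshall all-pairs shortest-path computation. For each intermediate vertex k = 0, 1, …, 3, update dist[i][j] ← min(dist[i][j], dist[i][k] + dist[k][j]). The final matrix gives, for each (i, j), the minimum total weight of any directed path from i to j (possibly empty when i = j).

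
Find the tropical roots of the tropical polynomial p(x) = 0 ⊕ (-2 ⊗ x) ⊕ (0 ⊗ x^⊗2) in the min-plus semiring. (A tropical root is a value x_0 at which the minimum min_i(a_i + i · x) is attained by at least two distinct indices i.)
Roots: {-2, 2}

Each tropical root is a break point of the lower envelope of the lines y = a_i + i · x (there are 3 lines, with slopes 0, 1, ..., 2). Only the lines that attain the minimum somewhere contribute to roots; other lines are dominated. Here the surviving (envelope) indices are i = 2, i = 1, i = 0.
Intersections between consecutive envelope lines give the roots: for adjacent envelope indices i < j the intersection is x = (a_i − a_j) / (j − i). Reading off the sorted break points: {-2, 2}.
Verification: at each break x_0, at least two indices attain the minimum of min_i(a_i + i · x_0).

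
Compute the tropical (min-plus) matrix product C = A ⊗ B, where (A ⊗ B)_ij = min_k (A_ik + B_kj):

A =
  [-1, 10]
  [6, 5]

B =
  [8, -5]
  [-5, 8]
A ⊗ B =
  [5, -6]
  [0, 1]

Apply the min-plus product entry-by-entry:
  C[0][0] = min over k of (A[0][0] + B[0][0] = -1 + 8 = 7, A[0][1] + B[1][0] = 10 + -5 = 5) = 5 (attained at k = 1)
  C[0][1] = min over k of (A[0][0] + B[0][1] = -1 + -5 = -6, A[0][1] + B[1][1] = 10 + 8 = 18) = -6 (attained at k = 0)
  C[1][0] = min over k of (A[1][0] + B[0][0] = 6 + 8 = 14, A[1][1] + B[1][0] = 5 + -5 = 0) = 0 (attained at k = 1)
  C[1][1] = min over k of (A[1][0] + B[0][1] = 6 + -5 = 1, A[1][1] + B[1][1] = 5 + 8 = 13) = 1 (attained at k = 0)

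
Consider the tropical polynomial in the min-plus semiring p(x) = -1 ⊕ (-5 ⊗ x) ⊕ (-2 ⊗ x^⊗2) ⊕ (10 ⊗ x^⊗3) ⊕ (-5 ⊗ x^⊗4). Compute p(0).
p(0) = -5

A tropical monomial a ⊗ x^⊗i evaluates to a + i · x. Evaluating each term at x = 0:
  Term 0 contributes -1 + 0 · 0 = -1
  Term 1 contributes -5 + 1 · 0 = -5
  Term 2 contributes -2 + 2 · 0 = -2
  Term 3 contributes 10 + 3 · 0 = 10
  Term 4 contributes -5 + 4 · 0 = -5
p(0) = ⊕ of these = min[-1, -5, -2, 10, -5] = -5.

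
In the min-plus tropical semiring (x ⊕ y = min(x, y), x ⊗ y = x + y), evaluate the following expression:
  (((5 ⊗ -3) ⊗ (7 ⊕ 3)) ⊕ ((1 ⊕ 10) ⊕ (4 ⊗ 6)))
(((5 ⊗ -3) ⊗ (7 ⊕ 3)) ⊕ ((1 ⊕ 10) ⊕ (4 ⊗ 6))) = 1

Expand innermost to outermost. Recall ⊕ takes the minimum of its arguments and ⊗ takes their sum. Working out the expression (((5 ⊗ -3) ⊗ (7 ⊕ 3)) ⊕ ((1 ⊕ 10) ⊕ (4 ⊗ 6))) gives 1.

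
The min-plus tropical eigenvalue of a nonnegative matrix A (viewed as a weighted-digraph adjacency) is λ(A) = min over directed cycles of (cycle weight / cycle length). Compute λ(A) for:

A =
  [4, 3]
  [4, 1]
λ(A) = 1

Enumerate directed cycles and compute their means (weight / length). Sample:
  cycle 0 → 0: weight = 4, length = 1, mean = 4/1 ≈ 4.000
  cycle 1 → 1: weight = 1, length = 1, mean = 1/1 ≈ 1.000
  cycle 0 → 1 → 0: weight = 7, length = 2, mean = 7/2 ≈ 3.500
  cycle 1 → 0 → 1: weight = 7, length = 2, mean = 7/2 ≈ 3.500
Minimum mean = 1.000, attained e.g. along the cycle 1 → 1 with weight 1 and length 1. So λ(A) = 1/1 = 1.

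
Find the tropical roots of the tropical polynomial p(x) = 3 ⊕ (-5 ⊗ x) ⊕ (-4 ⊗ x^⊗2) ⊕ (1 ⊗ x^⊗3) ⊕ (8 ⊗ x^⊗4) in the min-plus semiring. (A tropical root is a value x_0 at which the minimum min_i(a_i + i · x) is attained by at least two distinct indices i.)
Roots: {-7, -5, -1, 8}

Each tropical root is a break point of the lower envelope of the lines y = a_i + i · x (there are 5 lines, with slopes 0, 1, ..., 4). Only the lines that attain the minimum somewhere contribute to roots; other lines are dominated. Here the surviving (envelope) indices are i = 4, i = 3, i = 2, i = 1, i = 0.
Intersections between consecutive envelope lines give the roots: for adjacent envelope indices i < j the intersection is x = (a_i − a_j) / (j − i). Reading off the sorted break points: {-7, -5, -1, 8}.
Verification: at each break x_0, at least two indices attain the minimum of min_i(a_i + i · x_0).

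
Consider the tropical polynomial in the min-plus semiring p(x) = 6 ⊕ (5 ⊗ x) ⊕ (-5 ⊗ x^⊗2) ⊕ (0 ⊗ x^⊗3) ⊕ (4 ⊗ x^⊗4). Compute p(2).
p(2) = -1

A tropical monomial a ⊗ x^⊗i evaluates to a + i · x. Evaluating each term at x = 2:
  Term 0 contributes 6 + 0 · 2 = 6
  Term 1 contributes 5 + 1 · 2 = 7
  Term 2 contributes -5 + 2 · 2 = -1
  Term 3 contributes 0 + 3 · 2 = 6
  Term 4 contributes 4 + 4 · 2 = 12
p(2) = ⊕ of these = min[6, 7, -1, 6, 12] = -1.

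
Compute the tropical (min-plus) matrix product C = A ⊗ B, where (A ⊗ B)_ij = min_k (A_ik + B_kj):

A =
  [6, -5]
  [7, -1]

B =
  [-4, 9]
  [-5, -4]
A ⊗ B =
  [-10, -9]
  [-6, -5]

Apply the min-plus product entry-by-entry:
  C[0][0] = min over k of (A[0][0] + B[0][0] = 6 + -4 = 2, A[0][1] + B[1][0] = -5 + -5 = -10) = -10 (attained at k = 1)
  C[0][1] = min over k of (A[0][0] + B[0][1] = 6 + 9 = 15, A[0][1] + B[1][1] = -5 + -4 = -9) = -9 (attained at k = 1)
  C[1][0] = min over k of (A[1][0] + B[0][0] = 7 + -4 = 3, A[1][1] + B[1][0] = -1 + -5 = -6) = -6 (attained at k = 1)
  C[1][1] = min over k of (A[1][0] + B[0][1] = 7 + 9 = 16, A[1][1] + B[1][1] = -1 + -4 = -5) = -5 (attained at k = 1)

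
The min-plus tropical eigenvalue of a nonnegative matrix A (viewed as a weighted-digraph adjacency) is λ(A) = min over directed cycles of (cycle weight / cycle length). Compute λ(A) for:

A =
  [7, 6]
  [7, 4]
λ(A) = 4

Enumerate directed cycles and compute their means (weight / length). Sample:
  cycle 0 → 0: weight = 7, length = 1, mean = 7/1 ≈ 7.000
  cycle 1 → 1: weight = 4, length = 1, mean = 4/1 ≈ 4.000
  cycle 0 → 1 → 0: weight = 13, length = 2, mean = 13/2 ≈ 6.500
  cycle 1 → 0 → 1: weight = 13, length = 2, mean = 13/2 ≈ 6.500
Minimum mean = 4.000, attained e.g. along the cycle 1 → 1 with weight 4 and length 1. So λ(A) = 4/1 = 4.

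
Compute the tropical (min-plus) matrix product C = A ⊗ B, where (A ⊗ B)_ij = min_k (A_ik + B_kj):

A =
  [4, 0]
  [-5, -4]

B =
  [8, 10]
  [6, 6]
A ⊗ B =
  [6, 6]
  [2, 2]

Apply the min-plus product entry-by-entry:
  C[0][0] = min over k of (A[0][0] + B[0][0] = 4 + 8 = 12, A[0][1] + B[1][0] = 0 + 6 = 6) = 6 (attained at k = 1)
  C[0][1] = min over k of (A[0][0] + B[0][1] = 4 + 10 = 14, A[0][1] + B[1][1] = 0 + 6 = 6) = 6 (attained at k = 1)
  C[1][0] = min over k of (A[1][0] + B[0][0] = -5 + 8 = 3, A[1][1] + B[1][0] = -4 + 6 = 2) = 2 (attained at k = 1)
  C[1][1] = min over k of (A[1][0] + B[0][1] = -5 + 10 = 5, A[1][1] + B[1][1] = -4 + 6 = 2) = 2 (attained at k = 1)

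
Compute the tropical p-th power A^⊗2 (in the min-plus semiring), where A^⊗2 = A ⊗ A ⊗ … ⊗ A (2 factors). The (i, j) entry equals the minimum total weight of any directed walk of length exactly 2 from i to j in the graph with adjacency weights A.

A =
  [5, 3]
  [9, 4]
A^⊗2 =
  [10, 7]
  [13, 8]

Each entry (A^⊗2)_ij equals the minimum over all length-2 walks i = v_0 → v_1 → … → v_2 = j of Σ_t A[v_t][v_{t+1}]. For example, for (i, j) = (0, 1) we minimise over 2 possible intermediate vertex sequences; the minimum is 7, attained along the walk 0 → 1 → 1.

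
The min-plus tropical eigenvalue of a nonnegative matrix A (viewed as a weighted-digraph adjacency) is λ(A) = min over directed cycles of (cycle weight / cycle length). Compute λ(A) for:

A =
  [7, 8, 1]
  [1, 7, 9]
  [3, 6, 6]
λ(A) = 2

Enumerate directed cycles and compute their means (weight / length). Sample:
  cycle 0 → 0: weight = 7, length = 1, mean = 7/1 ≈ 7.000
  cycle 1 → 1: weight = 7, length = 1, mean = 7/1 ≈ 7.000
  cycle 2 → 2: weight = 6, length = 1, mean = 6/1 ≈ 6.000
  cycle 0 → 1 → 0: weight = 9, length = 2, mean = 9/2 ≈ 4.500
  cycle 0 → 2 → 0: weight = 4, length = 2, mean = 4/2 ≈ 2.000
  cycle 1 → 0 → 1: weight = 9, length = 2, mean = 9/2 ≈ 4.500
Minimum mean = 2.000, attained e.g. along the cycle 0 → 2 → 0 with weight 4 and length 2. So λ(A) = 4/2 = 2.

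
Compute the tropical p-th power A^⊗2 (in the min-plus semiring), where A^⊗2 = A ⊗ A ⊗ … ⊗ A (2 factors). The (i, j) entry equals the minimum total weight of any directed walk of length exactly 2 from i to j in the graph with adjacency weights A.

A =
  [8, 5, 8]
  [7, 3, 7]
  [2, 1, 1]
A^⊗2 =
  [10, 8, 9]
  [9, 6, 8]
  [3, 2, 2]

Each entry (A^⊗2)_ij equals the minimum over all length-2 walks i = v_0 → v_1 → … → v_2 = j of Σ_t A[v_t][v_{t+1}]. For example, for (i, j) = (0, 2) we minimise over 3 possible intermediate vertex sequences; the minimum is 9, attained along the walk 0 → 2 → 2.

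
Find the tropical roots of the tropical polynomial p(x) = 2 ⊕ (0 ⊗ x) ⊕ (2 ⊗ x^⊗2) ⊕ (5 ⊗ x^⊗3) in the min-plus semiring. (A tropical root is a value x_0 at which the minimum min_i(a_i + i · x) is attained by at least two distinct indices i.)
Roots: {-3, -2, 2}

Each tropical root is a break point of the lower envelope of the lines y = a_i + i · x (there are 4 lines, with slopes 0, 1, ..., 3). Only the lines that attain the minimum somewhere contribute to roots; other lines are dominated. Here the surviving (envelope) indices are i = 3, i = 2, i = 1, i = 0.
Intersections between consecutive envelope lines give the roots: for adjacent envelope indices i < j the intersection is x = (a_i − a_j) / (j − i). Reading off the sorted break points: {-3, -2, 2}.
Verification: at each break x_0, at least two indices attain the minimum of min_i(a_i + i · x_0).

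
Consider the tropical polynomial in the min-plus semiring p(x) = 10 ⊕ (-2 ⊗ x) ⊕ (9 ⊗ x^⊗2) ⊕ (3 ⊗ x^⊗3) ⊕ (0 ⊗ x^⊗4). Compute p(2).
p(2) = 0

A tropical monomial a ⊗ x^⊗i evaluates to a + i · x. Evaluating each term at x = 2:
  Term 0 contributes 10 + 0 · 2 = 10
  Term 1 contributes -2 + 1 · 2 = 0
  Term 2 contributes 9 + 2 · 2 = 13
  Term 3 contributes 3 + 3 · 2 = 9
  Term 4 contributes 0 + 4 · 2 = 8
p(2) = ⊕ of these = min[10, 0, 13, 9, 8] = 0.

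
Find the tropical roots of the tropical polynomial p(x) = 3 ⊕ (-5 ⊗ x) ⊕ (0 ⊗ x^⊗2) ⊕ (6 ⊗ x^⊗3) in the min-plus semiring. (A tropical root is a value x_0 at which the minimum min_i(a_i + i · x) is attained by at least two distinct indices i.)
Roots: {-6, -5, 8}

Each tropical root is a break point of the lower envelope of the lines y = a_i + i · x (there are 4 lines, with slopes 0, 1, ..., 3). Only the lines that attain the minimum somewhere contribute to roots; other lines are dominated. Here the surviving (envelope) indices are i = 3, i = 2, i = 1, i = 0.
Intersections between consecutive envelope lines give the roots: for adjacent envelope indices i < j the intersection is x = (a_i − a_j) / (j − i). Reading off the sorted break points: {-6, -5, 8}.
Verification: at each break x_0, at least two indices attain the minimum of min_i(a_i + i · x_0).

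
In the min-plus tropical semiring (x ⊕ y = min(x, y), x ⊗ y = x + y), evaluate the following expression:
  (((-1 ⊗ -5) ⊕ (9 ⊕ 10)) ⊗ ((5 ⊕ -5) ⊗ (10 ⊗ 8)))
(((-1 ⊗ -5) ⊕ (9 ⊕ 10)) ⊗ ((5 ⊕ -5) ⊗ (10 ⊗ 8))) = 7

Expand innermost to outermost. Recall ⊕ takes the minimum of its arguments and ⊗ takes their sum. Working out the expression (((-1 ⊗ -5) ⊕ (9 ⊕ 10)) ⊗ ((5 ⊕ -5) ⊗ (10 ⊗ 8))) gives 7.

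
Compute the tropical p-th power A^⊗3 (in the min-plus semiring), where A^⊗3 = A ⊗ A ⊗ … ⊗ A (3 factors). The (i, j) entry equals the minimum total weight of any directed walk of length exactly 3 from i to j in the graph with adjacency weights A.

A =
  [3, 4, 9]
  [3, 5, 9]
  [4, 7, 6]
A^⊗3 =
  [9, 10, 15]
  [9, 10, 15]
  [10, 11, 16]

Each entry (A^⊗3)_ij equals the minimum over all length-3 walks i = v_0 → v_1 → … → v_3 = j of Σ_t A[v_t][v_{t+1}]. For example, for (i, j) = (0, 2) we minimise over 9 possible intermediate vertex sequences; the minimum is 15, attained along the walk 0 → 0 → 0 → 2.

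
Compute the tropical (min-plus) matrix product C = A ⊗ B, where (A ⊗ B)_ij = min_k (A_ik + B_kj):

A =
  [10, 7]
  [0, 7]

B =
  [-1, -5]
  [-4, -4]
A ⊗ B =
  [3, 3]
  [-1, -5]

Apply the min-plus product entry-by-entry:
  C[0][0] = min over k of (A[0][0] + B[0][0] = 10 + -1 = 9, A[0][1] + B[1][0] = 7 + -4 = 3) = 3 (attained at k = 1)
  C[0][1] = min over k of (A[0][0] + B[0][1] = 10 + -5 = 5, A[0][1] + B[1][1] = 7 + -4 = 3) = 3 (attained at k = 1)
  C[1][0] = min over k of (A[1][0] + B[0][0] = 0 + -1 = -1, A[1][1] + B[1][0] = 7 + -4 = 3) = -1 (attained at k = 0)
  C[1][1] = min over k of (A[1][0] + B[0][1] = 0 + -5 = -5, A[1][1] + B[1][1] = 7 + -4 = 3) = -5 (attained at k = 0)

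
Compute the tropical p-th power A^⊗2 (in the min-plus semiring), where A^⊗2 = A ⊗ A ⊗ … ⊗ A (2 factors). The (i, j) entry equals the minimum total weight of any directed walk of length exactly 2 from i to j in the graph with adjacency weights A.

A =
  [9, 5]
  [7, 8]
A^⊗2 =
  [12, 13]
  [15, 12]

Each entry (A^⊗2)_ij equals the minimum over all length-2 walks i = v_0 → v_1 → … → v_2 = j of Σ_t A[v_t][v_{t+1}]. For example, for (i, j) = (0, 1) we minimise over 2 possible intermediate vertex sequences; the minimum is 13, attained along the walk 0 → 1 → 1.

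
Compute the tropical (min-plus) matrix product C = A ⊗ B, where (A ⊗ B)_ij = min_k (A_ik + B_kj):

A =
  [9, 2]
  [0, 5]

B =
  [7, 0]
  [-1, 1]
A ⊗ B =
  [1, 3]
  [4, 0]

Apply the min-plus product entry-by-entry:
  C[0][0] = min over k of (A[0][0] + B[0][0] = 9 + 7 = 16, A[0][1] + B[1][0] = 2 + -1 = 1) = 1 (attained at k = 1)
  C[0][1] = min over k of (A[0][0] + B[0][1] = 9 + 0 = 9, A[0][1] + B[1][1] = 2 + 1 = 3) = 3 (attained at k = 1)
  C[1][0] = min over k of (A[1][0] + B[0][0] = 0 + 7 = 7, A[1][1] + B[1][0] = 5 + -1 = 4) = 4 (attained at k = 1)
  C[1][1] = min over k of (A[1][0] + B[0][1] = 0 + 0 = 0, A[1][1] + B[1][1] = 5 + 1 = 6) = 0 (attained at k = 0)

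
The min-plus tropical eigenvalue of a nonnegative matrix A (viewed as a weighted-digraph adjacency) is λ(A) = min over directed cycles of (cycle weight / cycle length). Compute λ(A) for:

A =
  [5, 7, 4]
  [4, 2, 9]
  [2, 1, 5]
λ(A) = 2

Enumerate directed cycles and compute their means (weight / length). Sample:
  cycle 0 → 0: weight = 5, length = 1, mean = 5/1 ≈ 5.000
  cycle 1 → 1: weight = 2, length = 1, mean = 2/1 ≈ 2.000
  cycle 2 → 2: weight = 5, length = 1, mean = 5/1 ≈ 5.000
  cycle 0 → 1 → 0: weight = 11, length = 2, mean = 11/2 ≈ 5.500
  cycle 0 → 2 → 0: weight = 6, length = 2, mean = 6/2 ≈ 3.000
  cycle 1 → 0 → 1: weight = 11, length = 2, mean = 11/2 ≈ 5.500
Minimum mean = 2.000, attained e.g. along the cycle 1 → 1 with weight 2 and length 1. So λ(A) = 2/1 = 2.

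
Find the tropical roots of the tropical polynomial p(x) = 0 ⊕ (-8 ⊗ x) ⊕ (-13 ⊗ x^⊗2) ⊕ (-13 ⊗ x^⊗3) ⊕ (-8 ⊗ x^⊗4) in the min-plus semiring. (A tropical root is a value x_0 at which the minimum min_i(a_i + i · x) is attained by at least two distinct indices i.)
Roots: {-5, 0, 5, 8}

Each tropical root is a break point of the lower envelope of the lines y = a_i + i · x (there are 5 lines, with slopes 0, 1, ..., 4). Only the lines that attain the minimum somewhere contribute to roots; other lines are dominated. Here the surviving (envelope) indices are i = 4, i = 3, i = 2, i = 1, i = 0.
Intersections between consecutive envelope lines give the roots: for adjacent envelope indices i < j the intersection is x = (a_i − a_j) / (j − i). Reading off the sorted break points: {-5, 0, 5, 8}.
Verification: at each break x_0, at least two indices attain the minimum of min_i(a_i + i · x_0).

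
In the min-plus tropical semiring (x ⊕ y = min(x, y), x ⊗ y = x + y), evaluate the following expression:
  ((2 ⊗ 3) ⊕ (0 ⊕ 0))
((2 ⊗ 3) ⊕ (0 ⊕ 0)) = 0

Expand innermost to outermost. Recall ⊕ takes the minimum of its arguments and ⊗ takes their sum. Working out the expression ((2 ⊗ 3) ⊕ (0 ⊕ 0)) gives 0.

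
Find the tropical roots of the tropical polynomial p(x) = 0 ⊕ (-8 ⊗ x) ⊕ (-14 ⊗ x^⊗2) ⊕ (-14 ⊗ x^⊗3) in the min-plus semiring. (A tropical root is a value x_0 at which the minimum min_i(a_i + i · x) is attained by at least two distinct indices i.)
Roots: {0, 6, 8}

Each tropical root is a break point of the lower envelope of the lines y = a_i + i · x (there are 4 lines, with slopes 0, 1, ..., 3). Only the lines that attain the minimum somewhere contribute to roots; other lines are dominated. Here the surviving (envelope) indices are i = 3, i = 2, i = 1, i = 0.
Intersections between consecutive envelope lines give the roots: for adjacent envelope indices i < j the intersection is x = (a_i − a_j) / (j − i). Reading off the sorted break points: {0, 6, 8}.
Verification: at each break x_0, at least two indices attain the minimum of min_i(a_i + i · x_0).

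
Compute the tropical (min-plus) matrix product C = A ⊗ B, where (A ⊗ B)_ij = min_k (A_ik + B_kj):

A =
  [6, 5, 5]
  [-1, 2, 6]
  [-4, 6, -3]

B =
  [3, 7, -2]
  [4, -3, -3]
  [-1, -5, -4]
A ⊗ B =
  [4, 0, 1]
  [2, -1, -3]
  [-4, -8, -7]

Apply the min-plus product entry-by-entry:
  C[0][0] = min over k of (A[0][0] + B[0][0] = 6 + 3 = 9, A[0][1] + B[1][0] = 5 + 4 = 9, A[0][2] + B[2][0] = 5 + -1 = 4) = 4 (attained at k = 2)
  C[0][1] = min over k of (A[0][0] + B[0][1] = 6 + 7 = 13, A[0][1] + B[1][1] = 5 + -3 = 2, A[0][2] + B[2][1] = 5 + -5 = 0) = 0 (attained at k = 2)
  C[0][2] = min over k of (A[0][0] + B[0][2] = 6 + -2 = 4, A[0][1] + B[1][2] = 5 + -3 = 2, A[0][2] + B[2][2] = 5 + -4 = 1) = 1 (attained at k = 2)
  C[1][0] = min over k of (A[1][0] + B[0][0] = -1 + 3 = 2, A[1][1] + B[1][0] = 2 + 4 = 6, A[1][2] + B[2][0] = 6 + -1 = 5) = 2 (attained at k = 0)
  C[1][1] = min over k of (A[1][0] + B[0][1] = -1 + 7 = 6, A[1][1] + B[1][1] = 2 + -3 = -1, A[1][2] + B[2][1] = 6 + -5 = 1) = -1 (attained at k = 1)
  C[1][2] = min over k of (A[1][0] + B[0][2] = -1 + -2 = -3, A[1][1] + B[1][2] = 2 + -3 = -1, A[1][2] + B[2][2] = 6 + -4 = 2) = -3 (attained at k = 0)
  C[2][0] = min over k of (A[2][0] + B[0][0] = -4 + 3 = -1, A[2][1] + B[1][0] = 6 + 4 = 10, A[2][2] + B[2][0] = -3 + -1 = -4) = -4 (attained at k = 2)
  C[2][1] = min over k of (A[2][0] + B[0][1] = -4 + 7 = 3, A[2][1] + B[1][1] = 6 + -3 = 3, A[2][2] + B[2][1] = -3 + -5 = -8) = -8 (attained at k = 2)
  C[2][2] = min over k of (A[2][0] + B[0][2] = -4 + -2 = -6, A[2][1] + B[1][2] = 6 + -3 = 3, A[2][2] + B[2][2] = -3 + -4 = -7) = -7 (attained at k = 2)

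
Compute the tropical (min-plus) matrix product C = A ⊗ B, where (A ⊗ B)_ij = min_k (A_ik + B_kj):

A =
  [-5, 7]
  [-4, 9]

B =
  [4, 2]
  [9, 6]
A ⊗ B =
  [-1, -3]
  [0, -2]

Apply the min-plus product entry-by-entry:
  C[0][0] = min over k of (A[0][0] + B[0][0] = -5 + 4 = -1, A[0][1] + B[1][0] = 7 + 9 = 16) = -1 (attained at k = 0)
  C[0][1] = min over k of (A[0][0] + B[0][1] = -5 + 2 = -3, A[0][1] + B[1][1] = 7 + 6 = 13) = -3 (attained at k = 0)
  C[1][0] = min over k of (A[1][0] + B[0][0] = -4 + 4 = 0, A[1][1] + B[1][0] = 9 + 9 = 18) = 0 (attained at k = 0)
  C[1][1] = min over k of (A[1][0] + B[0][1] = -4 + 2 = -2, A[1][1] + B[1][1] = 9 + 6 = 15) = -2 (attained at k = 0)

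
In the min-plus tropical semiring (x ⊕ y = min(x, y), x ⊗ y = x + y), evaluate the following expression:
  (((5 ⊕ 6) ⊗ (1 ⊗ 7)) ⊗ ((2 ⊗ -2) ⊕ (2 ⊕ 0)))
(((5 ⊕ 6) ⊗ (1 ⊗ 7)) ⊗ ((2 ⊗ -2) ⊕ (2 ⊕ 0))) = 13

Expand innermost to outermost. Recall ⊕ takes the minimum of its arguments and ⊗ takes their sum. Working out the expression (((5 ⊕ 6) ⊗ (1 ⊗ 7)) ⊗ ((2 ⊗ -2) ⊕ (2 ⊕ 0))) gives 13.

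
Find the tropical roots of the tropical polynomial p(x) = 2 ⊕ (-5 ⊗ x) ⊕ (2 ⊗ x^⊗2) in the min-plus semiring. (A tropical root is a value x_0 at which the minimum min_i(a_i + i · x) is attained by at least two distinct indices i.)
Roots: {-7, 7}

Each tropical root is a break point of the lower envelope of the lines y = a_i + i · x (there are 3 lines, with slopes 0, 1, ..., 2). Only the lines that attain the minimum somewhere contribute to roots; other lines are dominated. Here the surviving (envelope) indices are i = 2, i = 1, i = 0.
Intersections between consecutive envelope lines give the roots: for adjacent envelope indices i < j the intersection is x = (a_i − a_j) / (j − i). Reading off the sorted break points: {-7, 7}.
Verification: at each break x_0, at least two indices attain the minimum of min_i(a_i + i · x_0).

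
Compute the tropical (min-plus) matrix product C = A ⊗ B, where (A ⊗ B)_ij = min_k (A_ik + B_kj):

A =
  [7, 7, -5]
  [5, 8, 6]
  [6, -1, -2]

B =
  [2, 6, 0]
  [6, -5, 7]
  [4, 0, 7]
A ⊗ B =
  [-1, -5, 2]
  [7, 3, 5]
  [2, -6, 5]

Apply the min-plus product entry-by-entry:
  C[0][0] = min over k of (A[0][0] + B[0][0] = 7 + 2 = 9, A[0][1] + B[1][0] = 7 + 6 = 13, A[0][2] + B[2][0] = -5 + 4 = -1) = -1 (attained at k = 2)
  C[0][1] = min over k of (A[0][0] + B[0][1] = 7 + 6 = 13, A[0][1] + B[1][1] = 7 + -5 = 2, A[0][2] + B[2][1] = -5 + 0 = -5) = -5 (attained at k = 2)
  C[0][2] = min over k of (A[0][0] + B[0][2] = 7 + 0 = 7, A[0][1] + B[1][2] = 7 + 7 = 14, A[0][2] + B[2][2] = -5 + 7 = 2) = 2 (attained at k = 2)
  C[1][0] = min over k of (A[1][0] + B[0][0] = 5 + 2 = 7, A[1][1] + B[1][0] = 8 + 6 = 14, A[1][2] + B[2][0] = 6 + 4 = 10) = 7 (attained at k = 0)
  C[1][1] = min over k of (A[1][0] + B[0][1] = 5 + 6 = 11, A[1][1] + B[1][1] = 8 + -5 = 3, A[1][2] + B[2][1] = 6 + 0 = 6) = 3 (attained at k = 1)
  C[1][2] = min over k of (A[1][0] + B[0][2] = 5 + 0 = 5, A[1][1] + B[1][2] = 8 + 7 = 15, A[1][2] + B[2][2] = 6 + 7 = 13) = 5 (attained at k = 0)
  C[2][0] = min over k of (A[2][0] + B[0][0] = 6 + 2 = 8, A[2][1] + B[1][0] = -1 + 6 = 5, A[2][2] + B[2][0] = -2 + 4 = 2) = 2 (attained at k = 2)
  C[2][1] = min over k of (A[2][0] + B[0][1] = 6 + 6 = 12, A[2][1] + B[1][1] = -1 + -5 = -6, A[2][2] + B[2][1] = -2 + 0 = -2) = -6 (attained at k = 1)
  C[2][2] = min over k of (A[2][0] + B[0][2] = 6 + 0 = 6, A[2][1] + B[1][2] = -1 + 7 = 6, A[2][2] + B[2][2] = -2 + 7 = 5) = 5 (attained at k = 2)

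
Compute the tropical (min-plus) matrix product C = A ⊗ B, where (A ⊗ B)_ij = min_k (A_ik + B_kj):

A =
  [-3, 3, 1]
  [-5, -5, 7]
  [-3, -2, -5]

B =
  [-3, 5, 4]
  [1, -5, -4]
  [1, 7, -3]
A ⊗ B =
  [-6, -2, -2]
  [-8, -10, -9]
  [-6, -7, -8]

Apply the min-plus product entry-by-entry:
  C[0][0] = min over k of (A[0][0] + B[0][0] = -3 + -3 = -6, A[0][1] + B[1][0] = 3 + 1 = 4, A[0][2] + B[2][0] = 1 + 1 = 2) = -6 (attained at k = 0)
  C[0][1] = min over k of (A[0][0] + B[0][1] = -3 + 5 = 2, A[0][1] + B[1][1] = 3 + -5 = -2, A[0][2] + B[2][1] = 1 + 7 = 8) = -2 (attained at k = 1)
  C[0][2] = min over k of (A[0][0] + B[0][2] = -3 + 4 = 1, A[0][1] + B[1][2] = 3 + -4 = -1, A[0][2] + B[2][2] = 1 + -3 = -2) = -2 (attained at k = 2)
  C[1][0] = min over k of (A[1][0] + B[0][0] = -5 + -3 = -8, A[1][1] + B[1][0] = -5 + 1 = -4, A[1][2] + B[2][0] = 7 + 1 = 8) = -8 (attained at k = 0)
  C[1][1] = min over k of (A[1][0] + B[0][1] = -5 + 5 = 0, A[1][1] + B[1][1] = -5 + -5 = -10, A[1][2] + B[2][1] = 7 + 7 = 14) = -10 (attained at k = 1)
  C[1][2] = min over k of (A[1][0] + B[0][2] = -5 + 4 = -1, A[1][1] + B[1][2] = -5 + -4 = -9, A[1][2] + B[2][2] = 7 + -3 = 4) = -9 (attained at k = 1)
  C[2][0] = min over k of (A[2][0] + B[0][0] = -3 + -3 = -6, A[2][1] + B[1][0] = -2 + 1 = -1, A[2][2] + B[2][0] = -5 + 1 = -4) = -6 (attained at k = 0)
  C[2][1] = min over k of (A[2][0] + B[0][1] = -3 + 5 = 2, A[2][1] + B[1][1] = -2 + -5 = -7, A[2][2] + B[2][1] = -5 + 7 = 2) = -7 (attained at k = 1)
  C[2][2] = min over k of (A[2][0] + B[0][2] = -3 + 4 = 1, A[2][1] + B[1][2] = -2 + -4 = -6, A[2][2] + B[2][2] = -5 + -3 = -8) = -8 (attained at k = 2)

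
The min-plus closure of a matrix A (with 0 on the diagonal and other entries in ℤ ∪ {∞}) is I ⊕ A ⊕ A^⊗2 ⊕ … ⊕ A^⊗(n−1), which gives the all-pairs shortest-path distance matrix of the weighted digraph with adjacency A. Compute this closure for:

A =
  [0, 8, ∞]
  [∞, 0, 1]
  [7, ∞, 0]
Closure =
  [0, 8, 9]
  [8, 0, 1]
  [7, 15, 0]

This is the Floyd-Warshall all-pairs shortest-path computation. For each intermediate vertex k = 0, 1, …, 2, update dist[i][j] ← min(dist[i][j], dist[i][k] + dist[k][j]). The final matrix gives, for each (i, j), the minimum total weight of any directed path from i to j (possibly empty when i = j).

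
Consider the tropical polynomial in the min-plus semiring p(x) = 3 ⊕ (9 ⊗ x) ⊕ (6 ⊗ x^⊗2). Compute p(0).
p(0) = 3

A tropical monomial a ⊗ x^⊗i evaluates to a + i · x. Evaluating each term at x = 0:
  Term 0 contributes 3 + 0 · 0 = 3
  Term 1 contributes 9 + 1 · 0 = 9
  Term 2 contributes 6 + 2 · 0 = 6
p(0) = ⊕ of these = min[3, 9, 6] = 3.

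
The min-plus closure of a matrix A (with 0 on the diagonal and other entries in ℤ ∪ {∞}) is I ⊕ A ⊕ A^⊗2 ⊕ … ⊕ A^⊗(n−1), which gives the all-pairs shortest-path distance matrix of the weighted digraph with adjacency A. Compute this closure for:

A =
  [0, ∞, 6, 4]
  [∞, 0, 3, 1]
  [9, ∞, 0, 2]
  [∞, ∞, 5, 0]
Closure =
  [0, ∞, 6, 4]
  [12, 0, 3, 1]
  [9, ∞, 0, 2]
  [14, ∞, 5, 0]

This is the Floyd-Warshall all-pairs shortest-path computation. For each intermediate vertex k = 0, 1, …, 3, update dist[i][j] ← min(dist[i][j], dist[i][k] + dist[k][j]). The final matrix gives, for each (i, j), the minimum total weight of any directed path from i to j (possibly empty when i = j).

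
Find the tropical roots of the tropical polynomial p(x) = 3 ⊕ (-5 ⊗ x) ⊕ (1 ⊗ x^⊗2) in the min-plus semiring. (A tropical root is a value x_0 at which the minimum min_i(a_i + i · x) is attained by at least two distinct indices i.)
Roots: {-6, 8}

Each tropical root is a break point of the lower envelope of the lines y = a_i + i · x (there are 3 lines, with slopes 0, 1, ..., 2). Only the lines that attain the minimum somewhere contribute to roots; other lines are dominated. Here the surviving (envelope) indices are i = 2, i = 1, i = 0.
Intersections between consecutive envelope lines give the roots: for adjacent envelope indices i < j the intersection is x = (a_i − a_j) / (j − i). Reading off the sorted break points: {-6, 8}.
Verification: at each break x_0, at least two indices attain the minimum of min_i(a_i + i · x_0).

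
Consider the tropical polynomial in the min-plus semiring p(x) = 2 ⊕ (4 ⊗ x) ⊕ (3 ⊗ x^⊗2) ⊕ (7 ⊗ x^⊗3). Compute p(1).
p(1) = 2

A tropical monomial a ⊗ x^⊗i evaluates to a + i · x. Evaluating each term at x = 1:
  Term 0 contributes 2 + 0 · 1 = 2
  Term 1 contributes 4 + 1 · 1 = 5
  Term 2 contributes 3 + 2 · 1 = 5
  Term 3 contributes 7 + 3 · 1 = 10
p(1) = ⊕ of these = min[2, 5, 5, 10] = 2.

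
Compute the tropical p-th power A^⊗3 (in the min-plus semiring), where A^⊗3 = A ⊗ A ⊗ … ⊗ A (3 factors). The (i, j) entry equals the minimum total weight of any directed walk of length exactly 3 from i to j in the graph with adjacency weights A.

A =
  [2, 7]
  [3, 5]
A^⊗3 =
  [6, 11]
  [7, 12]

Each entry (A^⊗3)_ij equals the minimum over all length-3 walks i = v_0 → v_1 → … → v_3 = j of Σ_t A[v_t][v_{t+1}]. For example, for (i, j) = (0, 1) we minimise over 4 possible intermediate vertex sequences; the minimum is 11, attained along the walk 0 → 0 → 0 → 1.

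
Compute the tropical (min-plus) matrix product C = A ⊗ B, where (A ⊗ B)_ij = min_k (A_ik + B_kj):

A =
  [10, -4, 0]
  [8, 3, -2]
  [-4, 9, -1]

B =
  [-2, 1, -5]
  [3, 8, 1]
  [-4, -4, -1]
A ⊗ B =
  [-4, -4, -3]
  [-6, -6, -3]
  [-6, -5, -9]

Apply the min-plus product entry-by-entry:
  C[0][0] = min over k of (A[0][0] + B[0][0] = 10 + -2 = 8, A[0][1] + B[1][0] = -4 + 3 = -1, A[0][2] + B[2][0] = 0 + -4 = -4) = -4 (attained at k = 2)
  C[0][1] = min over k of (A[0][0] + B[0][1] = 10 + 1 = 11, A[0][1] + B[1][1] = -4 + 8 = 4, A[0][2] + B[2][1] = 0 + -4 = -4) = -4 (attained at k = 2)
  C[0][2] = min over k of (A[0][0] + B[0][2] = 10 + -5 = 5, A[0][1] + B[1][2] = -4 + 1 = -3, A[0][2] + B[2][2] = 0 + -1 = -1) = -3 (attained at k = 1)
  C[1][0] = min over k of (A[1][0] + B[0][0] = 8 + -2 = 6, A[1][1] + B[1][0] = 3 + 3 = 6, A[1][2] + B[2][0] = -2 + -4 = -6) = -6 (attained at k = 2)
  C[1][1] = min over k of (A[1][0] + B[0][1] = 8 + 1 = 9, A[1][1] + B[1][1] = 3 + 8 = 11, A[1][2] + B[2][1] = -2 + -4 = -6) = -6 (attained at k = 2)
  C[1][2] = min over k of (A[1][0] + B[0][2] = 8 + -5 = 3, A[1][1] + B[1][2] = 3 + 1 = 4, A[1][2] + B[2][2] = -2 + -1 = -3) = -3 (attained at k = 2)
  C[2][0] = min over k of (A[2][0] + B[0][0] = -4 + -2 = -6, A[2][1] + B[1][0] = 9 + 3 = 12, A[2][2] + B[2][0] = -1 + -4 = -5) = -6 (attained at k = 0)
  C[2][1] = min over k of (A[2][0] + B[0][1] = -4 + 1 = -3, A[2][1] + B[1][1] = 9 + 8 = 17, A[2][2] + B[2][1] = -1 + -4 = -5) = -5 (attained at k = 2)
  C[2][2] = min over k of (A[2][0] + B[0][2] = -4 + -5 = -9, A[2][1] + B[1][2] = 9 + 1 = 10, A[2][2] + B[2][2] = -1 + -1 = -2) = -9 (attained at k = 0)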